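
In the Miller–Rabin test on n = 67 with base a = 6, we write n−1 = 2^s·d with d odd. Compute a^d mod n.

1

67 − 1 = 66 = 2^1 · 33, so d = 33.
6^1 ≡ 6 (mod 67)
6^2 ≡ 6^2 = 36 ≡ 36 (mod 67)
6^4 ≡ 36^2 = 1296 ≡ 23 (mod 67)
6^8 ≡ 23^2 = 529 ≡ 60 (mod 67)
6^16 ≡ 60^2 = 3600 ≡ 49 (mod 67)
6^32 ≡ 49^2 = 2401 ≡ 56 (mod 67)
33 = 32 + 1 in binary powers of 2.
So 6^33 ≡ 56 · 6 ≡ 1 (mod 67).
Since 6^d ≡ 1 (mod 67), base 6 does not prove 67 composite.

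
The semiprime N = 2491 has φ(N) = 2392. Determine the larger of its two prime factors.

φ(n) = (p−1)(q−1) = n − (p+q) + 1, so p + q = 2491 − 2392 + 1 = 100.
p and q are the roots of t² − 100t + 2491 = 0.
Discriminant: 100² − 4·2491 = 10000 − 9964 = 36; √36 = 6.
q = (100 − 6)/2 = 47, p = (100 + 6)/2 = 53.
Check: 47 · 53 = 2491.

53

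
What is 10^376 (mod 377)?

10^1 ≡ 10 (mod 377)
10^2 ≡ 10^2 = 100 ≡ 100 (mod 377)
10^4 ≡ 100^2 = 10000 ≡ 198 (mod 377)
10^8 ≡ 198^2 = 39204 ≡ 373 (mod 377)
10^16 ≡ 373^2 = 139129 ≡ 16 (mod 377)
10^32 ≡ 16^2 = 256 ≡ 256 (mod 377)
10^64 ≡ 256^2 = 65536 ≡ 315 (mod 377)
10^128 ≡ 315^2 = 99225 ≡ 74 (mod 377)
10^256 ≡ 74^2 = 5476 ≡ 198 (mod 377)
376 = 256 + 64 + 32 + 16 + 8 in binary powers of 2.
So 10^376 ≡ 198 · 315 · 256 · 16 · 373 ≡ 107 (mod 377).
Since 107 ≠ 1, base 10 is a Fermat witness: 377 is composite.

107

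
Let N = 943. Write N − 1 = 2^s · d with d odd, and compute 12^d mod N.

943 − 1 = 942 = 2^1 · 471, so d = 471.
12^1 ≡ 12 (mod 943)
12^2 ≡ 12^2 = 144 ≡ 144 (mod 943)
12^4 ≡ 144^2 = 20736 ≡ 933 (mod 943)
12^8 ≡ 933^2 = 870489 ≡ 100 (mod 943)
12^16 ≡ 100^2 = 10000 ≡ 570 (mod 943)
12^32 ≡ 570^2 = 324900 ≡ 508 (mod 943)
12^64 ≡ 508^2 = 258064 ≡ 625 (mod 943)
12^128 ≡ 625^2 = 390625 ≡ 223 (mod 943)
12^256 ≡ 223^2 = 49729 ≡ 693 (mod 943)
471 = 256 + 128 + 64 + 16 + 4 + 2 + 1 in binary powers of 2.
So 12^471 ≡ 693 · 223 · 625 · 570 · 933 · 144 · 12 ≡ 671 (mod 943).
Squaring chain: 671; never reaches −1, so base 12 is a Miller–Rabin witness that 943 is composite.

671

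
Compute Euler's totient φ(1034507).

Factor: 1034507 = 53 · 131 · 149.
φ(1034507) = (53−1) · (131−1) · (149−1) = 52 · 130 · 148 = 1000480.

1000480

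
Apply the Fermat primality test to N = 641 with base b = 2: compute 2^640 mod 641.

2^1 ≡ 2 (mod 641)
2^2 ≡ 2^2 = 4 ≡ 4 (mod 641)
2^4 ≡ 4^2 = 16 ≡ 16 (mod 641)
2^8 ≡ 16^2 = 256 ≡ 256 (mod 641)
2^16 ≡ 256^2 = 65536 ≡ 154 (mod 641)
2^32 ≡ 154^2 = 23716 ≡ 640 (mod 641)
2^64 ≡ 640^2 = 409600 ≡ 1 (mod 641)
2^128 ≡ 1^2 = 1 ≡ 1 (mod 641)
2^256 ≡ 1^2 = 1 ≡ 1 (mod 641)
2^512 ≡ 1^2 = 1 ≡ 1 (mod 641)
640 = 512 + 128 in binary powers of 2.
So 2^640 ≡ 1 · 1 ≡ 1 (mod 641).
Since the result is 1, base 2 gives no evidence that 641 is composite.

1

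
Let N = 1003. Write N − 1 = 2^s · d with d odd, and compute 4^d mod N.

990

1003 − 1 = 1002 = 2^1 · 501, so d = 501.
4^1 ≡ 4 (mod 1003)
4^2 ≡ 4^2 = 16 ≡ 16 (mod 1003)
4^4 ≡ 16^2 = 256 ≡ 256 (mod 1003)
4^8 ≡ 256^2 = 65536 ≡ 341 (mod 1003)
4^16 ≡ 341^2 = 116281 ≡ 936 (mod 1003)
4^32 ≡ 936^2 = 876096 ≡ 477 (mod 1003)
4^64 ≡ 477^2 = 227529 ≡ 851 (mod 1003)
4^128 ≡ 851^2 = 724201 ≡ 35 (mod 1003)
4^256 ≡ 35^2 = 1225 ≡ 222 (mod 1003)
501 = 256 + 128 + 64 + 32 + 16 + 4 + 1 in binary powers of 2.
So 4^501 ≡ 222 · 35 · 851 · 477 · 936 · 256 · 4 ≡ 990 (mod 1003).
Squaring chain: 990; never reaches −1, so base 4 is a Miller–Rabin witness that 1003 is composite.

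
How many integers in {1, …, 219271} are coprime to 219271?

Factor: 219271 = 13 · 101 · 167.
φ(219271) = (13−1) · (101−1) · (167−1) = 12 · 100 · 166 = 199200.

199200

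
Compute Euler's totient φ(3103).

2968

Factor: 3103 = 29 · 107.
φ(3103) = (29−1) · (107−1) = 28 · 106 = 2968.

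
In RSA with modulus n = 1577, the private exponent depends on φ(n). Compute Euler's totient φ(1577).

Factor: 1577 = 19 · 83.
φ(1577) = (19−1) · (83−1) = 18 · 82 = 1476.

1476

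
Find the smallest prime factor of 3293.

3293 is odd.
Digit sum 17, not divisible by 3.
Ends in 3: not divisible by 5.
7: 3293 = 7·470 + 3
11: 3293 = 11·299 + 4
13: 3293 = 13·253 + 4
17: 3293 = 17·193 + 12
19: 3293 = 19·173 + 6
23: 3293 = 23·143 + 4
29: 3293 = 29·113 + 16
31: 3293 = 31·106 + 7
37: 3293 = 37·89

37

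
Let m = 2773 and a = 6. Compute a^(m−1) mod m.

6^1 ≡ 6 (mod 2773)
6^2 ≡ 6^2 = 36 ≡ 36 (mod 2773)
6^4 ≡ 36^2 = 1296 ≡ 1296 (mod 2773)
6^8 ≡ 1296^2 = 1679616 ≡ 1951 (mod 2773)
6^16 ≡ 1951^2 = 3806401 ≡ 1845 (mod 2773)
6^32 ≡ 1845^2 = 3404025 ≡ 1554 (mod 2773)
6^64 ≡ 1554^2 = 2414916 ≡ 2406 (mod 2773)
6^128 ≡ 2406^2 = 5788836 ≡ 1585 (mod 2773)
6^256 ≡ 1585^2 = 2512225 ≡ 2660 (mod 2773)
6^512 ≡ 2660^2 = 7075600 ≡ 1677 (mod 2773)
6^1024 ≡ 1677^2 = 2812329 ≡ 507 (mod 2773)
6^2048 ≡ 507^2 = 257049 ≡ 1933 (mod 2773)
2772 = 2048 + 512 + 128 + 64 + 16 + 4 in binary powers of 2.
So 6^2772 ≡ 1933 · 1677 · 1585 · 2406 · 1845 · 1296 ≡ 789 (mod 2773).
Since 789 ≠ 1, base 6 is a Fermat witness: 2773 is composite.

789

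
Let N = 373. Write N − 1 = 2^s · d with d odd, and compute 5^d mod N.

104

373 − 1 = 372 = 2^2 · 93, so d = 93.
5^1 ≡ 5 (mod 373)
5^2 ≡ 5^2 = 25 ≡ 25 (mod 373)
5^4 ≡ 25^2 = 625 ≡ 252 (mod 373)
5^8 ≡ 252^2 = 63504 ≡ 94 (mod 373)
5^16 ≡ 94^2 = 8836 ≡ 257 (mod 373)
5^32 ≡ 257^2 = 66049 ≡ 28 (mod 373)
5^64 ≡ 28^2 = 784 ≡ 38 (mod 373)
93 = 64 + 16 + 8 + 4 + 1 in binary powers of 2.
So 5^93 ≡ 38 · 257 · 94 · 252 · 5 ≡ 104 (mod 373).
Squaring chain: 104 → 372; reaches −1, so base 5 does not prove 373 composite.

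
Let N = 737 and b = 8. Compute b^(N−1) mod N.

8^1 ≡ 8 (mod 737)
8^2 ≡ 8^2 = 64 ≡ 64 (mod 737)
8^4 ≡ 64^2 = 4096 ≡ 411 (mod 737)
8^8 ≡ 411^2 = 168921 ≡ 148 (mod 737)
8^16 ≡ 148^2 = 21904 ≡ 531 (mod 737)
8^32 ≡ 531^2 = 281961 ≡ 427 (mod 737)
8^64 ≡ 427^2 = 182329 ≡ 290 (mod 737)
8^128 ≡ 290^2 = 84100 ≡ 82 (mod 737)
8^256 ≡ 82^2 = 6724 ≡ 91 (mod 737)
8^512 ≡ 91^2 = 8281 ≡ 174 (mod 737)
736 = 512 + 128 + 64 + 32 in binary powers of 2.
So 8^736 ≡ 174 · 82 · 290 · 427 ≡ 25 (mod 737).
Since 25 ≠ 1, base 8 is a Fermat witness: 737 is composite.

25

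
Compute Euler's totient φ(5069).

4896

Factor: 5069 = 37 · 137.
φ(5069) = (37−1) · (137−1) = 36 · 136 = 4896.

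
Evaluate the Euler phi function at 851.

792

Factor: 851 = 23 · 37.
φ(851) = (23−1) · (37−1) = 22 · 36 = 792.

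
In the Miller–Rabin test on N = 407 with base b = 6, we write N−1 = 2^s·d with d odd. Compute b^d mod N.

216

407 − 1 = 406 = 2^1 · 203, so d = 203.
6^1 ≡ 6 (mod 407)
6^2 ≡ 6^2 = 36 ≡ 36 (mod 407)
6^4 ≡ 36^2 = 1296 ≡ 75 (mod 407)
6^8 ≡ 75^2 = 5625 ≡ 334 (mod 407)
6^16 ≡ 334^2 = 111556 ≡ 38 (mod 407)
6^32 ≡ 38^2 = 1444 ≡ 223 (mod 407)
6^64 ≡ 223^2 = 49729 ≡ 75 (mod 407)
6^128 ≡ 75^2 = 5625 ≡ 334 (mod 407)
203 = 128 + 64 + 8 + 2 + 1 in binary powers of 2.
So 6^203 ≡ 334 · 75 · 334 · 36 · 6 ≡ 216 (mod 407).
Squaring chain: 216; never reaches −1, so base 6 is a Miller–Rabin witness that 407 is composite.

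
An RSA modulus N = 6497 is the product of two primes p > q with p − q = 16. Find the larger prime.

Since p = q + 16, we have 6497 = q(q + 16), so q² + 16q − 6497 = 0.
Discriminant: 16² + 4·6497 = 256 + 25988 = 26244; √26244 = 162.
q = (−16 + 162)/2 = 73, and p = q + 16 = 89.
Check: 73 · 89 = 6497.

89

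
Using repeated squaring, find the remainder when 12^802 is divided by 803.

12^1 ≡ 12 (mod 803)
12^2 ≡ 12^2 = 144 ≡ 144 (mod 803)
12^4 ≡ 144^2 = 20736 ≡ 661 (mod 803)
12^8 ≡ 661^2 = 436921 ≡ 89 (mod 803)
12^16 ≡ 89^2 = 7921 ≡ 694 (mod 803)
12^32 ≡ 694^2 = 481636 ≡ 639 (mod 803)
12^64 ≡ 639^2 = 408321 ≡ 397 (mod 803)
12^128 ≡ 397^2 = 157609 ≡ 221 (mod 803)
12^256 ≡ 221^2 = 48841 ≡ 661 (mod 803)
12^512 ≡ 661^2 = 436921 ≡ 89 (mod 803)
802 = 512 + 256 + 32 + 2 in binary powers of 2.
So 12^802 ≡ 89 · 661 · 639 · 144 ≡ 771 (mod 803).
Since 771 ≠ 1, base 12 is a Fermat witness: 803 is composite.

771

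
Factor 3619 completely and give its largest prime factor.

3619 = 7 · 517
517 = 11 · 47
47 is prime.
So 3619 = 7 · 11 · 47; the largest prime factor is 47.

47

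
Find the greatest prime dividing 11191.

31

11191 = 19 · 589
589 = 19 · 31
31 is prime.
So 11191 = 19^2 · 31; the largest prime factor is 31.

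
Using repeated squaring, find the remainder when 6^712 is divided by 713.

6^1 ≡ 6 (mod 713)
6^2 ≡ 6^2 = 36 ≡ 36 (mod 713)
6^4 ≡ 36^2 = 1296 ≡ 583 (mod 713)
6^8 ≡ 583^2 = 339889 ≡ 501 (mod 713)
6^16 ≡ 501^2 = 251001 ≡ 25 (mod 713)
6^32 ≡ 25^2 = 625 ≡ 625 (mod 713)
6^64 ≡ 625^2 = 390625 ≡ 614 (mod 713)
6^128 ≡ 614^2 = 376996 ≡ 532 (mod 713)
6^256 ≡ 532^2 = 283024 ≡ 676 (mod 713)
6^512 ≡ 676^2 = 456976 ≡ 656 (mod 713)
712 = 512 + 128 + 64 + 8 in binary powers of 2.
So 6^712 ≡ 656 · 532 · 614 · 501 ≡ 87 (mod 713).
Since 87 ≠ 1, base 6 is a Fermat witness: 713 is composite.

87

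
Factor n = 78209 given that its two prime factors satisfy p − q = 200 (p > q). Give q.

Since p = q + 200, we have 78209 = q(q + 200), so q² + 200q − 78209 = 0.
Discriminant: 200² + 4·78209 = 40000 + 312836 = 352836; √352836 = 594.
q = (−200 + 594)/2 = 197, and p = q + 200 = 397.
Check: 197 · 397 = 78209.

197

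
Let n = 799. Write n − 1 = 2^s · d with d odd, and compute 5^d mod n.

799 − 1 = 798 = 2^1 · 399, so d = 399.
5^1 ≡ 5 (mod 799)
5^2 ≡ 5^2 = 25 ≡ 25 (mod 799)
5^4 ≡ 25^2 = 625 ≡ 625 (mod 799)
5^8 ≡ 625^2 = 390625 ≡ 713 (mod 799)
5^16 ≡ 713^2 = 508369 ≡ 205 (mod 799)
5^32 ≡ 205^2 = 42025 ≡ 477 (mod 799)
5^64 ≡ 477^2 = 227529 ≡ 613 (mod 799)
5^128 ≡ 613^2 = 375769 ≡ 239 (mod 799)
5^256 ≡ 239^2 = 57121 ≡ 392 (mod 799)
399 = 256 + 128 + 8 + 4 + 2 + 1 in binary powers of 2.
So 5^399 ≡ 392 · 239 · 713 · 625 · 25 · 5 ≡ 415 (mod 799).
Squaring chain: 415; never reaches −1, so base 5 is a Miller–Rabin witness that 799 is composite.

415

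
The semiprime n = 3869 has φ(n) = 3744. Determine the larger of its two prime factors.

73

φ(n) = (p−1)(q−1) = n − (p+q) + 1, so p + q = 3869 − 3744 + 1 = 126.
p and q are the roots of t² − 126t + 3869 = 0.
Discriminant: 126² − 4·3869 = 15876 − 15476 = 400; √400 = 20.
q = (126 − 20)/2 = 53, p = (126 + 20)/2 = 73.
Check: 53 · 73 = 3869.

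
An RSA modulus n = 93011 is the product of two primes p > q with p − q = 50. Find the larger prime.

331

Since p = q + 50, we have 93011 = q(q + 50), so q² + 50q − 93011 = 0.
Discriminant: 50² + 4·93011 = 2500 + 372044 = 374544; √374544 = 612.
q = (−50 + 612)/2 = 281, and p = q + 50 = 331.
Check: 281 · 331 = 93011.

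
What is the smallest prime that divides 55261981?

55261981 is odd.
Digit sum 37, not divisible by 3.
Ends in 1: not divisible by 5.
7: 55261981 = 7·7894568 + 5
11: 55261981 = 11·5023816 + 5
13: 55261981 = 13·4250921 + 8
17: 55261981 = 17·3250704 + 13
19: 55261981 = 19·2908525 + 6
23: 55261981 = 23·2402694 + 19
29: 55261981 = 29·1905585 + 16
31: 55261981 = 31·1782644 + 17
37: 55261981 = 37·1493567 + 2
41: 55261981 = 41·1347853 + 8
43: 55261981 = 43·1285162 + 15
47: 55261981 = 47·1175786 + 39
53: 55261981 = 53·1042678 + 47
59: 55261981 = 59·936643 + 44
61: 55261981 = 61·905934 + 7
67: 55261981 = 67·824805 + 46
71: 55261981 = 71·778337 + 54
73: 55261981 = 73·757013 + 32
79: 55261981 = 79·699518 + 59
83: 55261981 = 83·665807

83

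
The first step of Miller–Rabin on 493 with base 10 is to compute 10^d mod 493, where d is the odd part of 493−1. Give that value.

292

493 − 1 = 492 = 2^2 · 123, so d = 123.
10^1 ≡ 10 (mod 493)
10^2 ≡ 10^2 = 100 ≡ 100 (mod 493)
10^4 ≡ 100^2 = 10000 ≡ 140 (mod 493)
10^8 ≡ 140^2 = 19600 ≡ 373 (mod 493)
10^16 ≡ 373^2 = 139129 ≡ 103 (mod 493)
10^32 ≡ 103^2 = 10609 ≡ 256 (mod 493)
10^64 ≡ 256^2 = 65536 ≡ 460 (mod 493)
123 = 64 + 32 + 16 + 8 + 2 + 1 in binary powers of 2.
So 10^123 ≡ 460 · 256 · 103 · 373 · 100 · 10 ≡ 292 (mod 493).
Squaring chain: 292 → 468; never reaches −1, so base 10 is a Miller–Rabin witness that 493 is composite.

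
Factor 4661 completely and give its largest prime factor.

79

4661 = 59 · 79
79 is prime.
So 4661 = 59 · 79; the largest prime factor is 79.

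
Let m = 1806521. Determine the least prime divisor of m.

59

1806521 is odd.
Digit sum 23, not divisible by 3.
Ends in 1: not divisible by 5.
7: 1806521 = 7·258074 + 3
11: 1806521 = 11·164229 + 2
13: 1806521 = 13·138963 + 2
17: 1806521 = 17·106265 + 16
19: 1806521 = 19·95080 + 1
23: 1806521 = 23·78544 + 9
29: 1806521 = 29·62293 + 24
31: 1806521 = 31·58274 + 27
37: 1806521 = 37·48824 + 33
41: 1806521 = 41·44061 + 20
43: 1806521 = 43·42012 + 5
47: 1806521 = 47·38436 + 29
53: 1806521 = 53·34085 + 16
59: 1806521 = 59·30619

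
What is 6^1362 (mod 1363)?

6^1 ≡ 6 (mod 1363)
6^2 ≡ 6^2 = 36 ≡ 36 (mod 1363)
6^4 ≡ 36^2 = 1296 ≡ 1296 (mod 1363)
6^8 ≡ 1296^2 = 1679616 ≡ 400 (mod 1363)
6^16 ≡ 400^2 = 160000 ≡ 529 (mod 1363)
6^32 ≡ 529^2 = 279841 ≡ 426 (mod 1363)
6^64 ≡ 426^2 = 181476 ≡ 197 (mod 1363)
6^128 ≡ 197^2 = 38809 ≡ 645 (mod 1363)
6^256 ≡ 645^2 = 416025 ≡ 310 (mod 1363)
6^512 ≡ 310^2 = 96100 ≡ 690 (mod 1363)
6^1024 ≡ 690^2 = 476100 ≡ 413 (mod 1363)
1362 = 1024 + 256 + 64 + 16 + 2 in binary powers of 2.
So 6^1362 ≡ 413 · 310 · 197 · 529 · 36 ≡ 397 (mod 1363).
Since 397 ≠ 1, base 6 is a Fermat witness: 1363 is composite.

397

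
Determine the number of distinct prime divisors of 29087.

3

29087 = 17 · 1711
1711 = 29 · 59
29087 = 17 · 29 · 59, which has 3 distinct prime factors.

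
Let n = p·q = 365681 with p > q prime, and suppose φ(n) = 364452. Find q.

φ(n) = (p−1)(q−1) = n − (p+q) + 1, so p + q = 365681 − 364452 + 1 = 1230.
p and q are the roots of t² − 1230t + 365681 = 0.
Discriminant: 1230² − 4·365681 = 1512900 − 1462724 = 50176; √50176 = 224.
q = (1230 − 224)/2 = 503, p = (1230 + 224)/2 = 727.
Check: 503 · 727 = 365681.

503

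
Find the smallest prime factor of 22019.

22019 is odd.
Digit sum 14, not divisible by 3.
Ends in 9: not divisible by 5.
7: 22019 = 7·3145 + 4
11: 22019 = 11·2001 + 8
13: 22019 = 13·1693 + 10
17: 22019 = 17·1295 + 4
19: 22019 = 19·1158 + 17
23: 22019 = 23·957 + 8
29: 22019 = 29·759 + 8
31: 22019 = 31·710 + 9
37: 22019 = 37·595 + 4
41: 22019 = 41·537 + 2
43: 22019 = 43·512 + 3
47: 22019 = 47·468 + 23
53: 22019 = 53·415 + 24
59: 22019 = 59·373 + 12
61: 22019 = 61·360 + 59
67: 22019 = 67·328 + 43
71: 22019 = 71·310 + 9
73: 22019 = 73·301 + 46
79: 22019 = 79·278 + 57
83: 22019 = 83·265 + 24
89: 22019 = 89·247 + 36
97: 22019 = 97·227

97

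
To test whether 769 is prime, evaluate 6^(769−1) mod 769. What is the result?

6^1 ≡ 6 (mod 769)
6^2 ≡ 6^2 = 36 ≡ 36 (mod 769)
6^4 ≡ 36^2 = 1296 ≡ 527 (mod 769)
6^8 ≡ 527^2 = 277729 ≡ 120 (mod 769)
6^16 ≡ 120^2 = 14400 ≡ 558 (mod 769)
6^32 ≡ 558^2 = 311364 ≡ 688 (mod 769)
6^64 ≡ 688^2 = 473344 ≡ 409 (mod 769)
6^128 ≡ 409^2 = 167281 ≡ 408 (mod 769)
6^256 ≡ 408^2 = 166464 ≡ 360 (mod 769)
6^512 ≡ 360^2 = 129600 ≡ 408 (mod 769)
768 = 512 + 256 in binary powers of 2.
So 6^768 ≡ 408 · 360 ≡ 1 (mod 769).
Since the result is 1, base 6 gives no evidence that 769 is composite.

1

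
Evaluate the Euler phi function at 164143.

Factor: 164143 = 7 · 131 · 179.
φ(164143) = (7−1) · (131−1) · (179−1) = 6 · 130 · 178 = 138840.

138840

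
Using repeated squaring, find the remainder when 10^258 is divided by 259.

10^1 ≡ 10 (mod 259)
10^2 ≡ 10^2 = 100 ≡ 100 (mod 259)
10^4 ≡ 100^2 = 10000 ≡ 158 (mod 259)
10^8 ≡ 158^2 = 24964 ≡ 100 (mod 259)
10^16 ≡ 100^2 = 10000 ≡ 158 (mod 259)
10^32 ≡ 158^2 = 24964 ≡ 100 (mod 259)
10^64 ≡ 100^2 = 10000 ≡ 158 (mod 259)
10^128 ≡ 158^2 = 24964 ≡ 100 (mod 259)
10^256 ≡ 100^2 = 10000 ≡ 158 (mod 259)
258 = 256 + 2 in binary powers of 2.
So 10^258 ≡ 158 · 100 ≡ 1 (mod 259).
Since the result is 1, base 10 gives no evidence that 259 is composite.

1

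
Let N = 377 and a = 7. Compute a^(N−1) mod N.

7^1 ≡ 7 (mod 377)
7^2 ≡ 7^2 = 49 ≡ 49 (mod 377)
7^4 ≡ 49^2 = 2401 ≡ 139 (mod 377)
7^8 ≡ 139^2 = 19321 ≡ 94 (mod 377)
7^16 ≡ 94^2 = 8836 ≡ 165 (mod 377)
7^32 ≡ 165^2 = 27225 ≡ 81 (mod 377)
7^64 ≡ 81^2 = 6561 ≡ 152 (mod 377)
7^128 ≡ 152^2 = 23104 ≡ 107 (mod 377)
7^256 ≡ 107^2 = 11449 ≡ 139 (mod 377)
376 = 256 + 64 + 32 + 16 + 8 in binary powers of 2.
So 7^376 ≡ 139 · 152 · 81 · 165 · 94 ≡ 74 (mod 377).
Since 74 ≠ 1, base 7 is a Fermat witness: 377 is composite.

74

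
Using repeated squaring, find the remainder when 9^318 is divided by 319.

25

9^1 ≡ 9 (mod 319)
9^2 ≡ 9^2 = 81 ≡ 81 (mod 319)
9^4 ≡ 81^2 = 6561 ≡ 181 (mod 319)
9^8 ≡ 181^2 = 32761 ≡ 223 (mod 319)
9^16 ≡ 223^2 = 49729 ≡ 284 (mod 319)
9^32 ≡ 284^2 = 80656 ≡ 268 (mod 319)
9^64 ≡ 268^2 = 71824 ≡ 49 (mod 319)
9^128 ≡ 49^2 = 2401 ≡ 168 (mod 319)
9^256 ≡ 168^2 = 28224 ≡ 152 (mod 319)
318 = 256 + 32 + 16 + 8 + 4 + 2 in binary powers of 2.
So 9^318 ≡ 152 · 268 · 284 · 223 · 181 · 81 ≡ 25 (mod 319).
Since 25 ≠ 1, base 9 is a Fermat witness: 319 is composite.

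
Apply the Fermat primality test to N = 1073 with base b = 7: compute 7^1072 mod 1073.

7

7^1 ≡ 7 (mod 1073)
7^2 ≡ 7^2 = 49 ≡ 49 (mod 1073)
7^4 ≡ 49^2 = 2401 ≡ 255 (mod 1073)
7^8 ≡ 255^2 = 65025 ≡ 645 (mod 1073)
7^16 ≡ 645^2 = 416025 ≡ 774 (mod 1073)
7^32 ≡ 774^2 = 599076 ≡ 342 (mod 1073)
7^64 ≡ 342^2 = 116964 ≡ 7 (mod 1073)
7^128 ≡ 7^2 = 49 ≡ 49 (mod 1073)
7^256 ≡ 49^2 = 2401 ≡ 255 (mod 1073)
7^512 ≡ 255^2 = 65025 ≡ 645 (mod 1073)
7^1024 ≡ 645^2 = 416025 ≡ 774 (mod 1073)
1072 = 1024 + 32 + 16 in binary powers of 2.
So 7^1072 ≡ 774 · 342 · 774 ≡ 7 (mod 1073).
Since 7 ≠ 1, base 7 is a Fermat witness: 1073 is composite.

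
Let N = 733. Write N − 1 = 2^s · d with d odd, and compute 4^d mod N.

733 − 1 = 732 = 2^2 · 183, so d = 183.
4^1 ≡ 4 (mod 733)
4^2 ≡ 4^2 = 16 ≡ 16 (mod 733)
4^4 ≡ 16^2 = 256 ≡ 256 (mod 733)
4^8 ≡ 256^2 = 65536 ≡ 299 (mod 733)
4^16 ≡ 299^2 = 89401 ≡ 708 (mod 733)
4^32 ≡ 708^2 = 501264 ≡ 625 (mod 733)
4^64 ≡ 625^2 = 390625 ≡ 669 (mod 733)
4^128 ≡ 669^2 = 447561 ≡ 431 (mod 733)
183 = 128 + 32 + 16 + 4 + 2 + 1 in binary powers of 2.
So 4^183 ≡ 431 · 625 · 708 · 256 · 16 · 4 ≡ 732 (mod 733).
Since 4^d ≡ 732 (mod 733), base 4 does not prove 733 composite.

732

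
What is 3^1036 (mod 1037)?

973

3^1 ≡ 3 (mod 1037)
3^2 ≡ 3^2 = 9 ≡ 9 (mod 1037)
3^4 ≡ 9^2 = 81 ≡ 81 (mod 1037)
3^8 ≡ 81^2 = 6561 ≡ 339 (mod 1037)
3^16 ≡ 339^2 = 114921 ≡ 851 (mod 1037)
3^32 ≡ 851^2 = 724201 ≡ 375 (mod 1037)
3^64 ≡ 375^2 = 140625 ≡ 630 (mod 1037)
3^128 ≡ 630^2 = 396900 ≡ 766 (mod 1037)
3^256 ≡ 766^2 = 586756 ≡ 851 (mod 1037)
3^512 ≡ 851^2 = 724201 ≡ 375 (mod 1037)
3^1024 ≡ 375^2 = 140625 ≡ 630 (mod 1037)
1036 = 1024 + 8 + 4 in binary powers of 2.
So 3^1036 ≡ 630 · 339 · 81 ≡ 973 (mod 1037).
Since 973 ≠ 1, base 3 is a Fermat witness: 1037 is composite.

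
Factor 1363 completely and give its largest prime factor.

47

1363 = 29 · 47
47 is prime.
So 1363 = 29 · 47; the largest prime factor is 47.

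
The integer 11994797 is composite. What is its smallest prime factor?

89

11994797 is odd.
Digit sum 47, not divisible by 3.
Ends in 7: not divisible by 5.
7: 11994797 = 7·1713542 + 3
11: 11994797 = 11·1090436 + 1
13: 11994797 = 13·922676 + 9
17: 11994797 = 17·705576 + 5
19: 11994797 = 19·631305 + 2
23: 11994797 = 23·521512 + 21
29: 11994797 = 29·413613 + 20
31: 11994797 = 31·386928 + 29
37: 11994797 = 37·324183 + 26
41: 11994797 = 41·292556 + 1
43: 11994797 = 43·278948 + 33
47: 11994797 = 47·255208 + 21
53: 11994797 = 53·226316 + 49
59: 11994797 = 59·203301 + 38
61: 11994797 = 61·196636 + 1
67: 11994797 = 67·179026 + 55
71: 11994797 = 71·168940 + 57
73: 11994797 = 73·164312 + 21
79: 11994797 = 79·151832 + 69
83: 11994797 = 83·144515 + 52
89: 11994797 = 89·134773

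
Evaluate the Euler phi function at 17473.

Factor: 17473 = 101 · 173.
φ(17473) = (101−1) · (173−1) = 100 · 172 = 17200.

17200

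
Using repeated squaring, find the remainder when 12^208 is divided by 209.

45

12^1 ≡ 12 (mod 209)
12^2 ≡ 12^2 = 144 ≡ 144 (mod 209)
12^4 ≡ 144^2 = 20736 ≡ 45 (mod 209)
12^8 ≡ 45^2 = 2025 ≡ 144 (mod 209)
12^16 ≡ 144^2 = 20736 ≡ 45 (mod 209)
12^32 ≡ 45^2 = 2025 ≡ 144 (mod 209)
12^64 ≡ 144^2 = 20736 ≡ 45 (mod 209)
12^128 ≡ 45^2 = 2025 ≡ 144 (mod 209)
208 = 128 + 64 + 16 in binary powers of 2.
So 12^208 ≡ 144 · 45 · 45 ≡ 45 (mod 209).
Since 45 ≠ 1, base 12 is a Fermat witness: 209 is composite.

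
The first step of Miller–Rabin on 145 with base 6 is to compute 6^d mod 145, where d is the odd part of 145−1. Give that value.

145 − 1 = 144 = 2^4 · 9, so d = 9.
6^1 ≡ 6 (mod 145)
6^2 ≡ 6^2 = 36 ≡ 36 (mod 145)
6^4 ≡ 36^2 = 1296 ≡ 136 (mod 145)
6^8 ≡ 136^2 = 18496 ≡ 81 (mod 145)
9 = 8 + 1 in binary powers of 2.
So 6^9 ≡ 81 · 6 ≡ 51 (mod 145).
Squaring chain: 51 → 136 → 81 → 36; never reaches −1, so base 6 is a Miller–Rabin witness that 145 is composite.

51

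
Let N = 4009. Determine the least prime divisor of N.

4009 is odd.
Digit sum 13, not divisible by 3.
Ends in 9: not divisible by 5.
7: 4009 = 7·572 + 5
11: 4009 = 11·364 + 5
13: 4009 = 13·308 + 5
17: 4009 = 17·235 + 14
19: 4009 = 19·211

19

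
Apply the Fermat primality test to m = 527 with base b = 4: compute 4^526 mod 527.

407

4^1 ≡ 4 (mod 527)
4^2 ≡ 4^2 = 16 ≡ 16 (mod 527)
4^4 ≡ 16^2 = 256 ≡ 256 (mod 527)
4^8 ≡ 256^2 = 65536 ≡ 188 (mod 527)
4^16 ≡ 188^2 = 35344 ≡ 35 (mod 527)
4^32 ≡ 35^2 = 1225 ≡ 171 (mod 527)
4^64 ≡ 171^2 = 29241 ≡ 256 (mod 527)
4^128 ≡ 256^2 = 65536 ≡ 188 (mod 527)
4^256 ≡ 188^2 = 35344 ≡ 35 (mod 527)
4^512 ≡ 35^2 = 1225 ≡ 171 (mod 527)
526 = 512 + 8 + 4 + 2 in binary powers of 2.
So 4^526 ≡ 171 · 188 · 256 · 16 ≡ 407 (mod 527).
Since 407 ≠ 1, base 4 is a Fermat witness: 527 is composite.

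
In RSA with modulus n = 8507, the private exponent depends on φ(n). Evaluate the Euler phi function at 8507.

Factor: 8507 = 47 · 181.
φ(8507) = (47−1) · (181−1) = 46 · 180 = 8280.

8280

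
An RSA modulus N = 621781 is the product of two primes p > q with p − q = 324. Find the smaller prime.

Since p = q + 324, we have 621781 = q(q + 324), so q² + 324q − 621781 = 0.
Discriminant: 324² + 4·621781 = 104976 + 2487124 = 2592100; √2592100 = 1610.
q = (−324 + 1610)/2 = 643, and p = q + 324 = 967.
Check: 643 · 967 = 621781.

643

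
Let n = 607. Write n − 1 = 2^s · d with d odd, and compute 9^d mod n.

607 − 1 = 606 = 2^1 · 303, so d = 303.
9^1 ≡ 9 (mod 607)
9^2 ≡ 9^2 = 81 ≡ 81 (mod 607)
9^4 ≡ 81^2 = 6561 ≡ 491 (mod 607)
9^8 ≡ 491^2 = 241081 ≡ 102 (mod 607)
9^16 ≡ 102^2 = 10404 ≡ 85 (mod 607)
9^32 ≡ 85^2 = 7225 ≡ 548 (mod 607)
9^64 ≡ 548^2 = 300304 ≡ 446 (mod 607)
9^128 ≡ 446^2 = 198916 ≡ 427 (mod 607)
9^256 ≡ 427^2 = 182329 ≡ 229 (mod 607)
303 = 256 + 32 + 8 + 4 + 2 + 1 in binary powers of 2.
So 9^303 ≡ 229 · 548 · 102 · 491 · 81 · 9 ≡ 1 (mod 607).
Since 9^d ≡ 1 (mod 607), base 9 does not prove 607 composite.

1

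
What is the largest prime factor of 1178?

1178 = 2 · 589
589 = 19 · 31
31 is prime.
So 1178 = 2 · 19 · 31; the largest prime factor is 31.

31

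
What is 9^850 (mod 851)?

9^1 ≡ 9 (mod 851)
9^2 ≡ 9^2 = 81 ≡ 81 (mod 851)
9^4 ≡ 81^2 = 6561 ≡ 604 (mod 851)
9^8 ≡ 604^2 = 364816 ≡ 588 (mod 851)
9^16 ≡ 588^2 = 345744 ≡ 238 (mod 851)
9^32 ≡ 238^2 = 56644 ≡ 478 (mod 851)
9^64 ≡ 478^2 = 228484 ≡ 416 (mod 851)
9^128 ≡ 416^2 = 173056 ≡ 303 (mod 851)
9^256 ≡ 303^2 = 91809 ≡ 752 (mod 851)
9^512 ≡ 752^2 = 565504 ≡ 440 (mod 851)
850 = 512 + 256 + 64 + 16 + 2 in binary powers of 2.
So 9^850 ≡ 440 · 752 · 416 · 238 · 81 ≡ 752 (mod 851).
Since 752 ≠ 1, base 9 is a Fermat witness: 851 is composite.

752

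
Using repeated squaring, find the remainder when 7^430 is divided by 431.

1

7^1 ≡ 7 (mod 431)
7^2 ≡ 7^2 = 49 ≡ 49 (mod 431)
7^4 ≡ 49^2 = 2401 ≡ 246 (mod 431)
7^8 ≡ 246^2 = 60516 ≡ 176 (mod 431)
7^16 ≡ 176^2 = 30976 ≡ 375 (mod 431)
7^32 ≡ 375^2 = 140625 ≡ 119 (mod 431)
7^64 ≡ 119^2 = 14161 ≡ 369 (mod 431)
7^128 ≡ 369^2 = 136161 ≡ 396 (mod 431)
7^256 ≡ 396^2 = 156816 ≡ 363 (mod 431)
430 = 256 + 128 + 32 + 8 + 4 + 2 in binary powers of 2.
So 7^430 ≡ 363 · 396 · 119 · 176 · 246 · 49 ≡ 1 (mod 431).
Since the result is 1, base 7 gives no evidence that 431 is composite.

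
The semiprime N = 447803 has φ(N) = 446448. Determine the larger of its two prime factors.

φ(n) = (p−1)(q−1) = n − (p+q) + 1, so p + q = 447803 − 446448 + 1 = 1356.
p and q are the roots of t² − 1356t + 447803 = 0.
Discriminant: 1356² − 4·447803 = 1838736 − 1791212 = 47524; √47524 = 218.
q = (1356 − 218)/2 = 569, p = (1356 + 218)/2 = 787.
Check: 569 · 787 = 447803.

787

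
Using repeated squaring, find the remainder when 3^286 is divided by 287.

3^1 ≡ 3 (mod 287)
3^2 ≡ 3^2 = 9 ≡ 9 (mod 287)
3^4 ≡ 9^2 = 81 ≡ 81 (mod 287)
3^8 ≡ 81^2 = 6561 ≡ 247 (mod 287)
3^16 ≡ 247^2 = 61009 ≡ 165 (mod 287)
3^32 ≡ 165^2 = 27225 ≡ 247 (mod 287)
3^64 ≡ 247^2 = 61009 ≡ 165 (mod 287)
3^128 ≡ 165^2 = 27225 ≡ 247 (mod 287)
3^256 ≡ 247^2 = 61009 ≡ 165 (mod 287)
286 = 256 + 16 + 8 + 4 + 2 in binary powers of 2.
So 3^286 ≡ 165 · 165 · 247 · 81 · 9 ≡ 32 (mod 287).
Since 32 ≠ 1, base 3 is a Fermat witness: 287 is composite.

32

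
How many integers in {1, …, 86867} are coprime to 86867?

Factor: 86867 = 11 · 53 · 149.
φ(86867) = (11−1) · (53−1) · (149−1) = 10 · 52 · 148 = 76960.

76960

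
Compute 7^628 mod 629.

293

7^1 ≡ 7 (mod 629)
7^2 ≡ 7^2 = 49 ≡ 49 (mod 629)
7^4 ≡ 49^2 = 2401 ≡ 514 (mod 629)
7^8 ≡ 514^2 = 264196 ≡ 16 (mod 629)
7^16 ≡ 16^2 = 256 ≡ 256 (mod 629)
7^32 ≡ 256^2 = 65536 ≡ 120 (mod 629)
7^64 ≡ 120^2 = 14400 ≡ 562 (mod 629)
7^128 ≡ 562^2 = 315844 ≡ 86 (mod 629)
7^256 ≡ 86^2 = 7396 ≡ 477 (mod 629)
7^512 ≡ 477^2 = 227529 ≡ 460 (mod 629)
628 = 512 + 64 + 32 + 16 + 4 in binary powers of 2.
So 7^628 ≡ 460 · 562 · 120 · 256 · 514 ≡ 293 (mod 629).
Since 293 ≠ 1, base 7 is a Fermat witness: 629 is composite.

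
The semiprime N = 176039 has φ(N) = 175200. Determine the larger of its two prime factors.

439

φ(n) = (p−1)(q−1) = n − (p+q) + 1, so p + q = 176039 − 175200 + 1 = 840.
p and q are the roots of t² − 840t + 176039 = 0.
Discriminant: 840² − 4·176039 = 705600 − 704156 = 1444; √1444 = 38.
q = (840 − 38)/2 = 401, p = (840 + 38)/2 = 439.
Check: 401 · 439 = 176039.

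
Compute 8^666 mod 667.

8^1 ≡ 8 (mod 667)
8^2 ≡ 8^2 = 64 ≡ 64 (mod 667)
8^4 ≡ 64^2 = 4096 ≡ 94 (mod 667)
8^8 ≡ 94^2 = 8836 ≡ 165 (mod 667)
8^16 ≡ 165^2 = 27225 ≡ 545 (mod 667)
8^32 ≡ 545^2 = 297025 ≡ 210 (mod 667)
8^64 ≡ 210^2 = 44100 ≡ 78 (mod 667)
8^128 ≡ 78^2 = 6084 ≡ 81 (mod 667)
8^256 ≡ 81^2 = 6561 ≡ 558 (mod 667)
8^512 ≡ 558^2 = 311364 ≡ 542 (mod 667)
666 = 512 + 128 + 16 + 8 + 2 in binary powers of 2.
So 8^666 ≡ 542 · 81 · 545 · 165 · 64 ≡ 473 (mod 667).
Since 473 ≠ 1, base 8 is a Fermat witness: 667 is composite.

473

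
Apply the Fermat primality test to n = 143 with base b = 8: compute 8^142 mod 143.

64

8^1 ≡ 8 (mod 143)
8^2 ≡ 8^2 = 64 ≡ 64 (mod 143)
8^4 ≡ 64^2 = 4096 ≡ 92 (mod 143)
8^8 ≡ 92^2 = 8464 ≡ 27 (mod 143)
8^16 ≡ 27^2 = 729 ≡ 14 (mod 143)
8^32 ≡ 14^2 = 196 ≡ 53 (mod 143)
8^64 ≡ 53^2 = 2809 ≡ 92 (mod 143)
8^128 ≡ 92^2 = 8464 ≡ 27 (mod 143)
142 = 128 + 8 + 4 + 2 in binary powers of 2.
So 8^142 ≡ 27 · 27 · 92 · 64 ≡ 64 (mod 143).
Since 64 ≠ 1, base 8 is a Fermat witness: 143 is composite.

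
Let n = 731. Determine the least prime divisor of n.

731 is odd.
Digit sum 11, not divisible by 3.
Ends in 1: not divisible by 5.
7: 731 = 7·104 + 3
11: 731 = 11·66 + 5
13: 731 = 13·56 + 3
17: 731 = 17·43

17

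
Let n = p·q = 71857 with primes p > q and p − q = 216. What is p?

Since p = q + 216, we have 71857 = q(q + 216), so q² + 216q − 71857 = 0.
Discriminant: 216² + 4·71857 = 46656 + 287428 = 334084; √334084 = 578.
q = (−216 + 578)/2 = 181, and p = q + 216 = 397.
Check: 181 · 397 = 71857.

397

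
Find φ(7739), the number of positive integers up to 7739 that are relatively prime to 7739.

7560

Factor: 7739 = 71 · 109.
φ(7739) = (71−1) · (109−1) = 70 · 108 = 7560.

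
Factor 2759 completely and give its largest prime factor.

89

2759 = 31 · 89
89 is prime.
So 2759 = 31 · 89; the largest prime factor is 89.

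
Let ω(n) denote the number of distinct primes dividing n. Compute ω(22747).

2

22747 = 23^2 · 43
22747 = 23^2 · 43, which has 2 distinct prime factors.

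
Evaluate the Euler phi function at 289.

Factor: 289 = 17^2.
φ(289) = 17^1·(17−1) = 272.

272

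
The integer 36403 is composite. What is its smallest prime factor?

36403 is odd.
Digit sum 16, not divisible by 3.
Ends in 3: not divisible by 5.
7: 36403 = 7·5200 + 3
11: 36403 = 11·3309 + 4
13: 36403 = 13·2800 + 3
17: 36403 = 17·2141 + 6
19: 36403 = 19·1915 + 18
23: 36403 = 23·1582 + 17
29: 36403 = 29·1255 + 8
31: 36403 = 31·1174 + 9
37: 36403 = 37·983 + 32
41: 36403 = 41·887 + 36
43: 36403 = 43·846 + 25
47: 36403 = 47·774 + 25
53: 36403 = 53·686 + 45
59: 36403 = 59·617

59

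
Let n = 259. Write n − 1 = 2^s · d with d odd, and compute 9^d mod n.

211

259 − 1 = 258 = 2^1 · 129, so d = 129.
9^1 ≡ 9 (mod 259)
9^2 ≡ 9^2 = 81 ≡ 81 (mod 259)
9^4 ≡ 81^2 = 6561 ≡ 86 (mod 259)
9^8 ≡ 86^2 = 7396 ≡ 144 (mod 259)
9^16 ≡ 144^2 = 20736 ≡ 16 (mod 259)
9^32 ≡ 16^2 = 256 ≡ 256 (mod 259)
9^64 ≡ 256^2 = 65536 ≡ 9 (mod 259)
9^128 ≡ 9^2 = 81 ≡ 81 (mod 259)
129 = 128 + 1 in binary powers of 2.
So 9^129 ≡ 81 · 9 ≡ 211 (mod 259).
Squaring chain: 211; never reaches −1, so base 9 is a Miller–Rabin witness that 259 is composite.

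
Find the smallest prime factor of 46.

46 is even: 2 divides it.

2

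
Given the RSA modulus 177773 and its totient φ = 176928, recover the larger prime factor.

457

φ(n) = (p−1)(q−1) = n − (p+q) + 1, so p + q = 177773 − 176928 + 1 = 846.
p and q are the roots of t² − 846t + 177773 = 0.
Discriminant: 846² − 4·177773 = 715716 − 711092 = 4624; √4624 = 68.
q = (846 − 68)/2 = 389, p = (846 + 68)/2 = 457.
Check: 389 · 457 = 177773.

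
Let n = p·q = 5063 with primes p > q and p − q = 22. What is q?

61

Since p = q + 22, we have 5063 = q(q + 22), so q² + 22q − 5063 = 0.
Discriminant: 22² + 4·5063 = 484 + 20252 = 20736; √20736 = 144.
q = (−22 + 144)/2 = 61, and p = q + 22 = 83.
Check: 61 · 83 = 5063.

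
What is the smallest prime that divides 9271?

73

9271 is odd.
Digit sum 19, not divisible by 3.
Ends in 1: not divisible by 5.
7: 9271 = 7·1324 + 3
11: 9271 = 11·842 + 9
13: 9271 = 13·713 + 2
17: 9271 = 17·545 + 6
19: 9271 = 19·487 + 18
23: 9271 = 23·403 + 2
29: 9271 = 29·319 + 20
31: 9271 = 31·299 + 2
37: 9271 = 37·250 + 21
41: 9271 = 41·226 + 5
43: 9271 = 43·215 + 26
47: 9271 = 47·197 + 12
53: 9271 = 53·174 + 49
59: 9271 = 59·157 + 8
61: 9271 = 61·151 + 60
67: 9271 = 67·138 + 25
71: 9271 = 71·130 + 41
73: 9271 = 73·127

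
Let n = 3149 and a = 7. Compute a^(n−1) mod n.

272

7^1 ≡ 7 (mod 3149)
7^2 ≡ 7^2 = 49 ≡ 49 (mod 3149)
7^4 ≡ 49^2 = 2401 ≡ 2401 (mod 3149)
7^8 ≡ 2401^2 = 5764801 ≡ 2131 (mod 3149)
7^16 ≡ 2131^2 = 4541161 ≡ 303 (mod 3149)
7^32 ≡ 303^2 = 91809 ≡ 488 (mod 3149)
7^64 ≡ 488^2 = 238144 ≡ 1969 (mod 3149)
7^128 ≡ 1969^2 = 3876961 ≡ 542 (mod 3149)
7^256 ≡ 542^2 = 293764 ≡ 907 (mod 3149)
7^512 ≡ 907^2 = 822649 ≡ 760 (mod 3149)
7^1024 ≡ 760^2 = 577600 ≡ 1333 (mod 3149)
7^2048 ≡ 1333^2 = 1776889 ≡ 853 (mod 3149)
3148 = 2048 + 1024 + 64 + 8 + 4 in binary powers of 2.
So 7^3148 ≡ 853 · 1333 · 1969 · 2131 · 2401 ≡ 272 (mod 3149).
Since 272 ≠ 1, base 7 is a Fermat witness: 3149 is composite.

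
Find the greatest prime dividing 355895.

355895 = 5 · 71179
71179 = 17 · 4187
4187 = 53 · 79
79 is prime.
So 355895 = 5 · 17 · 53 · 79; the largest prime factor is 79.

79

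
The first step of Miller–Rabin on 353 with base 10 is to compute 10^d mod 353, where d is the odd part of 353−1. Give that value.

353 − 1 = 352 = 2^5 · 11, so d = 11.
10^1 ≡ 10 (mod 353)
10^2 ≡ 10^2 = 100 ≡ 100 (mod 353)
10^4 ≡ 100^2 = 10000 ≡ 116 (mod 353)
10^8 ≡ 116^2 = 13456 ≡ 42 (mod 353)
11 = 8 + 2 + 1 in binary powers of 2.
So 10^11 ≡ 42 · 100 · 10 ≡ 346 (mod 353).
Squaring chain: 346 → 49 → 283 → 311 → 352; reaches −1, so base 10 does not prove 353 composite.

346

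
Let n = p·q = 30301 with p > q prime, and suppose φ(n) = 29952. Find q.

φ(n) = (p−1)(q−1) = n − (p+q) + 1, so p + q = 30301 − 29952 + 1 = 350.
p and q are the roots of t² − 350t + 30301 = 0.
Discriminant: 350² − 4·30301 = 122500 − 121204 = 1296; √1296 = 36.
q = (350 − 36)/2 = 157, p = (350 + 36)/2 = 193.
Check: 157 · 193 = 30301.

157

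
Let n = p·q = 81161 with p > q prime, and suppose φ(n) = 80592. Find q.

φ(n) = (p−1)(q−1) = n − (p+q) + 1, so p + q = 81161 − 80592 + 1 = 570.
p and q are the roots of t² − 570t + 81161 = 0.
Discriminant: 570² − 4·81161 = 324900 − 324644 = 256; √256 = 16.
q = (570 − 16)/2 = 277, p = (570 + 16)/2 = 293.
Check: 277 · 293 = 81161.

277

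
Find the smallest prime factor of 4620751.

71

4620751 is odd.
Digit sum 25, not divisible by 3.
Ends in 1: not divisible by 5.
7: 4620751 = 7·660107 + 2
11: 4620751 = 11·420068 + 3
13: 4620751 = 13·355442 + 5
17: 4620751 = 17·271808 + 15
19: 4620751 = 19·243197 + 8
23: 4620751 = 23·200902 + 5
29: 4620751 = 29·159336 + 7
31: 4620751 = 31·149056 + 15
37: 4620751 = 37·124885 + 6
41: 4620751 = 41·112701 + 10
43: 4620751 = 43·107459 + 14
47: 4620751 = 47·98313 + 40
53: 4620751 = 53·87183 + 52
59: 4620751 = 59·78317 + 48
61: 4620751 = 61·75750 + 1
67: 4620751 = 67·68966 + 29
71: 4620751 = 71·65081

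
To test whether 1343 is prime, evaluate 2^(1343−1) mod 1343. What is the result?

2^1 ≡ 2 (mod 1343)
2^2 ≡ 2^2 = 4 ≡ 4 (mod 1343)
2^4 ≡ 4^2 = 16 ≡ 16 (mod 1343)
2^8 ≡ 16^2 = 256 ≡ 256 (mod 1343)
2^16 ≡ 256^2 = 65536 ≡ 1072 (mod 1343)
2^32 ≡ 1072^2 = 1149184 ≡ 919 (mod 1343)
2^64 ≡ 919^2 = 844561 ≡ 1157 (mod 1343)
2^128 ≡ 1157^2 = 1338649 ≡ 1021 (mod 1343)
2^256 ≡ 1021^2 = 1042441 ≡ 273 (mod 1343)
2^512 ≡ 273^2 = 74529 ≡ 664 (mod 1343)
2^1024 ≡ 664^2 = 440896 ≡ 392 (mod 1343)
1342 = 1024 + 256 + 32 + 16 + 8 + 4 + 2 in binary powers of 2.
So 2^1342 ≡ 392 · 273 · 919 · 1072 · 256 · 16 · 4 ≡ 914 (mod 1343).
Since 914 ≠ 1, base 2 is a Fermat witness: 1343 is composite.

914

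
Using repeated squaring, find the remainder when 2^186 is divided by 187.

174

2^1 ≡ 2 (mod 187)
2^2 ≡ 2^2 = 4 ≡ 4 (mod 187)
2^4 ≡ 4^2 = 16 ≡ 16 (mod 187)
2^8 ≡ 16^2 = 256 ≡ 69 (mod 187)
2^16 ≡ 69^2 = 4761 ≡ 86 (mod 187)
2^32 ≡ 86^2 = 7396 ≡ 103 (mod 187)
2^64 ≡ 103^2 = 10609 ≡ 137 (mod 187)
2^128 ≡ 137^2 = 18769 ≡ 69 (mod 187)
186 = 128 + 32 + 16 + 8 + 2 in binary powers of 2.
So 2^186 ≡ 69 · 103 · 86 · 69 · 4 ≡ 174 (mod 187).
Since 174 ≠ 1, base 2 is a Fermat witness: 187 is composite.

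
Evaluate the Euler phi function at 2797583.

2736864

Factor: 2797583 = 103 · 157 · 173.
φ(2797583) = (103−1) · (157−1) · (173−1) = 102 · 156 · 172 = 2736864.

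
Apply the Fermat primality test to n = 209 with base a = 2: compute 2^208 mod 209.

36

2^1 ≡ 2 (mod 209)
2^2 ≡ 2^2 = 4 ≡ 4 (mod 209)
2^4 ≡ 4^2 = 16 ≡ 16 (mod 209)
2^8 ≡ 16^2 = 256 ≡ 47 (mod 209)
2^16 ≡ 47^2 = 2209 ≡ 119 (mod 209)
2^32 ≡ 119^2 = 14161 ≡ 158 (mod 209)
2^64 ≡ 158^2 = 24964 ≡ 93 (mod 209)
2^128 ≡ 93^2 = 8649 ≡ 80 (mod 209)
208 = 128 + 64 + 16 in binary powers of 2.
So 2^208 ≡ 80 · 93 · 119 ≡ 36 (mod 209).
Since 36 ≠ 1, base 2 is a Fermat witness: 209 is composite.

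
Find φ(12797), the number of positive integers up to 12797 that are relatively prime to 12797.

12540

Factor: 12797 = 67 · 191.
φ(12797) = (67−1) · (191−1) = 66 · 190 = 12540.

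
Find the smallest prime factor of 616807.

31

616807 is odd.
Digit sum 28, not divisible by 3.
Ends in 7: not divisible by 5.
7: 616807 = 7·88115 + 2
11: 616807 = 11·56073 + 4
13: 616807 = 13·47446 + 9
17: 616807 = 17·36282 + 13
19: 616807 = 19·32463 + 10
23: 616807 = 23·26817 + 16
29: 616807 = 29·21269 + 6
31: 616807 = 31·19897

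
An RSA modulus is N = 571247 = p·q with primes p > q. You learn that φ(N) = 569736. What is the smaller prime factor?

739

φ(n) = (p−1)(q−1) = n − (p+q) + 1, so p + q = 571247 − 569736 + 1 = 1512.
p and q are the roots of t² − 1512t + 571247 = 0.
Discriminant: 1512² − 4·571247 = 2286144 − 2284988 = 1156; √1156 = 34.
q = (1512 − 34)/2 = 739, p = (1512 + 34)/2 = 773.
Check: 739 · 773 = 571247.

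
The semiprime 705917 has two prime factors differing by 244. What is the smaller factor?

Since p = q + 244, we have 705917 = q(q + 244), so q² + 244q − 705917 = 0.
Discriminant: 244² + 4·705917 = 59536 + 2823668 = 2883204; √2883204 = 1698.
q = (−244 + 1698)/2 = 727, and p = q + 244 = 971.
Check: 727 · 971 = 705917.

727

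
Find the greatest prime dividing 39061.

67

39061 = 11 · 3551
3551 = 53 · 67
67 is prime.
So 39061 = 11 · 53 · 67; the largest prime factor is 67.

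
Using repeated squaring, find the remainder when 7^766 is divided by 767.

186

7^1 ≡ 7 (mod 767)
7^2 ≡ 7^2 = 49 ≡ 49 (mod 767)
7^4 ≡ 49^2 = 2401 ≡ 100 (mod 767)
7^8 ≡ 100^2 = 10000 ≡ 29 (mod 767)
7^16 ≡ 29^2 = 841 ≡ 74 (mod 767)
7^32 ≡ 74^2 = 5476 ≡ 107 (mod 767)
7^64 ≡ 107^2 = 11449 ≡ 711 (mod 767)
7^128 ≡ 711^2 = 505521 ≡ 68 (mod 767)
7^256 ≡ 68^2 = 4624 ≡ 22 (mod 767)
7^512 ≡ 22^2 = 484 ≡ 484 (mod 767)
766 = 512 + 128 + 64 + 32 + 16 + 8 + 4 + 2 in binary powers of 2.
So 7^766 ≡ 484 · 68 · 711 · 107 · 74 · 29 · 100 · 49 ≡ 186 (mod 767).
Since 186 ≠ 1, base 7 is a Fermat witness: 767 is composite.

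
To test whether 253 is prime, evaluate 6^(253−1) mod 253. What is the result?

6^1 ≡ 6 (mod 253)
6^2 ≡ 6^2 = 36 ≡ 36 (mod 253)
6^4 ≡ 36^2 = 1296 ≡ 31 (mod 253)
6^8 ≡ 31^2 = 961 ≡ 202 (mod 253)
6^16 ≡ 202^2 = 40804 ≡ 71 (mod 253)
6^32 ≡ 71^2 = 5041 ≡ 234 (mod 253)
6^64 ≡ 234^2 = 54756 ≡ 108 (mod 253)
6^128 ≡ 108^2 = 11664 ≡ 26 (mod 253)
252 = 128 + 64 + 32 + 16 + 8 + 4 in binary powers of 2.
So 6^252 ≡ 26 · 108 · 234 · 71 · 202 · 31 ≡ 234 (mod 253).
Since 234 ≠ 1, base 6 is a Fermat witness: 253 is composite.

234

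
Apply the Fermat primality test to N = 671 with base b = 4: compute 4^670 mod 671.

4^1 ≡ 4 (mod 671)
4^2 ≡ 4^2 = 16 ≡ 16 (mod 671)
4^4 ≡ 16^2 = 256 ≡ 256 (mod 671)
4^8 ≡ 256^2 = 65536 ≡ 449 (mod 671)
4^16 ≡ 449^2 = 201601 ≡ 301 (mod 671)
4^32 ≡ 301^2 = 90601 ≡ 16 (mod 671)
4^64 ≡ 16^2 = 256 ≡ 256 (mod 671)
4^128 ≡ 256^2 = 65536 ≡ 449 (mod 671)
4^256 ≡ 449^2 = 201601 ≡ 301 (mod 671)
4^512 ≡ 301^2 = 90601 ≡ 16 (mod 671)
670 = 512 + 128 + 16 + 8 + 4 + 2 in binary powers of 2.
So 4^670 ≡ 16 · 449 · 301 · 449 · 256 · 16 ≡ 474 (mod 671).
Since 474 ≠ 1, base 4 is a Fermat witness: 671 is composite.

474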